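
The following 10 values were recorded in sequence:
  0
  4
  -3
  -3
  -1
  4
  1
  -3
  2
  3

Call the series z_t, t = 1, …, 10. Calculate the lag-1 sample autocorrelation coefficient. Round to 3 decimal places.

-0.049

Mean z̄ = (0 + 4 − 3 − 3 − 1 + 4 + 1 − 3 + 2 + 3)/10 = 0.4000
Numerator Σ_{t=1}^{9}(z_t−z̄)(z_{t+1}−z̄) = -3.5600
Denominator Σ(z_t−z̄)² = 72.4000
r_1 = -3.5600 / 72.4000 = -0.049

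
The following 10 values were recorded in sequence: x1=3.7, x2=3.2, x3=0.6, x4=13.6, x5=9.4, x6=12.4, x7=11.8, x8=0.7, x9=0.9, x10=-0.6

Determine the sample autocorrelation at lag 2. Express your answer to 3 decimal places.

Mean x̄ = (3.7 + 3.2 + 0.6 + 13.6 + 9.4 + 12.4 + 11.8 + 0.7 + 0.9 − 0.6)/10 = 5.5700
Numerator Σ_{t=1}^{8}(x_t−x̄)(x_{t+2}−x̄) = 17.6252
Denominator Σ(x_t−x̄)² = 282.0210
r_2 = 17.6252 / 282.0210 = 0.062

0.062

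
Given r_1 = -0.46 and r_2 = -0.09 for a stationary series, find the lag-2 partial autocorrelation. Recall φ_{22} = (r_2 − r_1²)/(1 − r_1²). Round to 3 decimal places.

-0.383

φ_{22} = (r_2 − r_1²) / (1 − r_1²)
r_1² = (-0.46)² = 0.2116
Numerator = -0.09 − 0.2116 = -0.3016; denominator = 1 − 0.2116 = 0.7884
φ_{22} = -0.3016 / 0.7884 = -0.383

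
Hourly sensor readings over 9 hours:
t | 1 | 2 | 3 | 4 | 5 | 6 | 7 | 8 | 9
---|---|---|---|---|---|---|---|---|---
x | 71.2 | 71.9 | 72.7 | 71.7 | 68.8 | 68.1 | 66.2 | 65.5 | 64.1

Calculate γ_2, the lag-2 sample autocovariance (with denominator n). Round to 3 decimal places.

Mean x̄ = (71.2 + 71.9 + 72.7 + 71.7 + 68.8 + 68.1 + 66.2 + 65.5 + 64.1)/9 = 68.9111
Σ_{t=1}^{7}(x_t−x̄)(x_{t+2}−x̄) = 30.4364
γ_2 = 30.4364 / 9 = 3.382

3.382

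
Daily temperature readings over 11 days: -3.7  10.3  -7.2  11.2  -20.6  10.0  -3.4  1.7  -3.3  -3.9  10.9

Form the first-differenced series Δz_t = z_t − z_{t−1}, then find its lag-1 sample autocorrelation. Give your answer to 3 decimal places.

First differences Δz: 14.0, -17.5, 18.4, -31.8, 30.6, -13.4, 5.1, -5.0, -0.6, 14.8
Mean of differences = 1.4600
Numerator Σ(Δz_t−Δz̄)(Δz_{t+1}−Δz̄) = -2616.3596
Denominator Σ(Δz_t−Δz̄)² = 3217.0640
r_1(Δz) = -2616.3596 / 3217.0640 = -0.813

-0.813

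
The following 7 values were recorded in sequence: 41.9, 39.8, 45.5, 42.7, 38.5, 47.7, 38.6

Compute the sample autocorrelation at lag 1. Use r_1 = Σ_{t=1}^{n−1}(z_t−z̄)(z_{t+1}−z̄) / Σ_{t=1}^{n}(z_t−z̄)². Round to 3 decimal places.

Mean z̄ = (41.9 + 39.8 + 45.5 + 42.7 + 38.5 + 47.7 + 38.6)/7 = 42.1000
Deviations from mean: -0.2000, -2.3000, 3.4000, 0.6000, -3.6000, 5.6000, -3.5000
Numerator Σ_{t=1}^{6}(z_t−z̄)(z_{t+1}−z̄) = -47.2400
Denominator Σ(z_t−z̄)² = 73.8200
r_1 = -47.2400 / 73.8200 = -0.640

-0.640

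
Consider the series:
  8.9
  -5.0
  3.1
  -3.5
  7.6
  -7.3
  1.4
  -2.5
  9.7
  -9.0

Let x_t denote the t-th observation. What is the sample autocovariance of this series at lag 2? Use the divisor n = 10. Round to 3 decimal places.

Mean x̄ = (8.9 − 5.0 + 3.1 − 3.5 + 7.6 − 7.3 + 1.4 − 2.5 + 9.7 − 9.0)/10 = 0.3400
Σ_{t=1}^{8}(x_t−x̄)(x_{t+2}−x̄) = 159.3468
γ_2 = 159.3468 / 10 = 15.935

15.935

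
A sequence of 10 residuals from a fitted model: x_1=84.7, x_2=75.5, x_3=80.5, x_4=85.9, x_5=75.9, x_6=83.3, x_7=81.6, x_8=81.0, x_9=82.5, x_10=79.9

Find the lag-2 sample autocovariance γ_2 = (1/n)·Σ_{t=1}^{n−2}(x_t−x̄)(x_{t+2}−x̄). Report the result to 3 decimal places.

-1.733

Mean x̄ = (84.7 + 75.5 + 80.5 + 85.9 + 75.9 + 83.3 + 81.6 + 81.0 + 82.5 + 79.9)/10 = 81.0800
Σ_{t=1}^{8}(x_t−x̄)(x_{t+2}−x̄) = -17.3288
γ_2 = -17.3288 / 10 = -1.733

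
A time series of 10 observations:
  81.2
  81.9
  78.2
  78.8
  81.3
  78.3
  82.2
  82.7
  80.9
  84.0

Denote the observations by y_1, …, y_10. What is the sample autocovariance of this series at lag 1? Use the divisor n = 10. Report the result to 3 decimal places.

0.049

Mean ȳ = (81.2 + 81.9 + 78.2 + 78.8 + 81.3 + 78.3 + 82.2 + 82.7 + 80.9 + 84.0)/10 = 80.9500
Σ_{t=1}^{9}(y_t−ȳ)(y_{t+1}−ȳ) = 0.4925
γ_1 = 0.4925 / 10 = 0.049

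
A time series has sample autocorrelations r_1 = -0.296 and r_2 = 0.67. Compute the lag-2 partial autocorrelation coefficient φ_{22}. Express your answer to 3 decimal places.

0.638

φ_{22} = (r_2 − r_1²) / (1 − r_1²)
r_1² = (-0.296)² = 0.087616
Numerator = 0.67 − 0.0876 = 0.5824; denominator = 1 − 0.0876 = 0.9124
φ_{22} = 0.5824 / 0.9124 = 0.638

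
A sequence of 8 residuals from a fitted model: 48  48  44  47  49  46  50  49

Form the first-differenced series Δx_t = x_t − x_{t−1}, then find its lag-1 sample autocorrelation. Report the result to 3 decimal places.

First differences Δx: 0, -4, 3, 2, -3, 4, -1
Mean of differences = 0.1429
Numerator Σ(Δx_t−Δx̄)(Δx_{t+1}−Δx̄) = -28.3061
Denominator Σ(Δx_t−Δx̄)² = 54.8571
r_1(Δx) = -28.3061 / 54.8571 = -0.516

-0.516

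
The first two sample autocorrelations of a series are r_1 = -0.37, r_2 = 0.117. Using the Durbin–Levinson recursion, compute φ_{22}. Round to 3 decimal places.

-0.023

φ_{22} = (r_2 − r_1²) / (1 − r_1²)
r_1² = (-0.37)² = 0.1369
Numerator = 0.117 − 0.1369 = -0.0199; denominator = 1 − 0.1369 = 0.8631
φ_{22} = -0.0199 / 0.8631 = -0.023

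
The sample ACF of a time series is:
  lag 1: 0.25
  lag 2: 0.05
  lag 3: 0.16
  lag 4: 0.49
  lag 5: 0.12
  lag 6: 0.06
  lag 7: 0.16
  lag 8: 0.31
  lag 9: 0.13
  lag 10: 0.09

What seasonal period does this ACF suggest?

4

The largest autocorrelation is r_4 = 0.49, with a weaker echo at lag 8 (0.31); the remaining lags stay at or below 0.25. The elevated value at lag 1 (0.25), dropping to 0.05 at lag 2, reflects decaying short-term dependence rather than seasonality.
The dominant spike at lag 4 indicates a seasonal period of 4.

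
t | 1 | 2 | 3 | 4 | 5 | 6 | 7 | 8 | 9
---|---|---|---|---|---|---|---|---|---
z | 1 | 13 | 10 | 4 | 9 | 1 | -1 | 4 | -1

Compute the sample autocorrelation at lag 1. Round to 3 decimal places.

Mean z̄ = (1 + 13 + 10 + 4 + 9 + 1 − 1 + 4 − 1)/9 = 4.4444
Numerator Σ_{t=1}^{8}(z_t−z̄)(z_{t+1}−z̄) = 21.4691
Denominator Σ(z_t−z̄)² = 208.2222
r_1 = 21.4691 / 208.2222 = 0.103

0.103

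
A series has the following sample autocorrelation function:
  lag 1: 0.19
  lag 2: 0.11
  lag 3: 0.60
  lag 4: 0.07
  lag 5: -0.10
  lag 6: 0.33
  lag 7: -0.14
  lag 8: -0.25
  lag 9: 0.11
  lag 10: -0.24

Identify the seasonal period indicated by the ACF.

The largest autocorrelation is r_3 = 0.60, with a weaker echo at lag 6 (0.33); the remaining lags stay at or below 0.19.
The dominant spike at lag 3 indicates a seasonal period of 3.

3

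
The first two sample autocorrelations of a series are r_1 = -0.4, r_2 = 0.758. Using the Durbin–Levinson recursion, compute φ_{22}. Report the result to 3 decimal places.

φ_{22} = (r_2 − r_1²) / (1 − r_1²)
r_1² = (-0.4)² = 0.16
Numerator = 0.758 − 0.1600 = 0.5980; denominator = 1 − 0.1600 = 0.8400
φ_{22} = 0.5980 / 0.8400 = 0.712

0.712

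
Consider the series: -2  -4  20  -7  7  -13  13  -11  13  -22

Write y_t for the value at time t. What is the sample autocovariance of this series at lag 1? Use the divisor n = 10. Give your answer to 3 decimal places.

Mean ȳ = (-2 − 4 + 20 − 7 + 7 − 13 + 13 − 11 + 13 − 22)/10 = -0.6000
Σ_{t=1}^{9}(y_t−ȳ)(y_{t+1}−ȳ) = -1082.5600
γ_1 = -1082.5600 / 10 = -108.256

-108.256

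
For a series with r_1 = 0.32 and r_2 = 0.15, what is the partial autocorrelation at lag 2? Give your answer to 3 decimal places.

0.053

φ_{22} = (r_2 − r_1²) / (1 − r_1²)
r_1² = (0.32)² = 0.1024
Numerator = 0.15 − 0.1024 = 0.0476; denominator = 1 − 0.1024 = 0.8976
φ_{22} = 0.0476 / 0.8976 = 0.053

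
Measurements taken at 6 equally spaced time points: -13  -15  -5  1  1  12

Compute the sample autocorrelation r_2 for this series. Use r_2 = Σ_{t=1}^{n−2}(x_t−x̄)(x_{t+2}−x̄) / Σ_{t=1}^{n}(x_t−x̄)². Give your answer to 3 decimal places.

0.048

Mean x̄ = (-13 − 15 − 5 + 1 + 1 + 12)/6 = -3.1667
Σ(x_t−x̄)(x_{t+2}−x̄) = (18.0278) + (-49.3056) + (-7.6389) + (63.1944) = 24.2778
Denominator Σ(x_t−x̄)² = 504.8333
r_2 = 24.2778 / 504.8333 = 0.048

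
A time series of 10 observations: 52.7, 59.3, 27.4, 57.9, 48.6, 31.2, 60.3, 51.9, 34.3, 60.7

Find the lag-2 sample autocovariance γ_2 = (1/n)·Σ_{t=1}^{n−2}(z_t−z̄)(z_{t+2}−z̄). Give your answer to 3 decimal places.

-33.652

Mean z̄ = (52.7 + 59.3 + 27.4 + 57.9 + 48.6 + 31.2 + 60.3 + 51.9 + 34.3 + 60.7)/10 = 48.4300
Σ_{t=1}^{8}(z_t−z̄)(z_{t+2}−z̄) = -336.5188
γ_2 = -336.5188 / 10 = -33.652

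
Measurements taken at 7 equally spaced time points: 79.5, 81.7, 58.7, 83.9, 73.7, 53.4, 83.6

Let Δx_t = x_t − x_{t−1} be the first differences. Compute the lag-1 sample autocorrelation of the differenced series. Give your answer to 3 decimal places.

First differences Δx: 2.2, -23.0, 25.2, -10.2, -20.3, 30.2
Mean of differences = 0.6833
Numerator Σ(Δx_t−Δx̄)(Δx_{t+1}−Δx̄) = -1274.3686
Denominator Σ(Δx_t−Δx̄)² = 2594.2483
r_1(Δx) = -1274.3686 / 2594.2483 = -0.491

-0.491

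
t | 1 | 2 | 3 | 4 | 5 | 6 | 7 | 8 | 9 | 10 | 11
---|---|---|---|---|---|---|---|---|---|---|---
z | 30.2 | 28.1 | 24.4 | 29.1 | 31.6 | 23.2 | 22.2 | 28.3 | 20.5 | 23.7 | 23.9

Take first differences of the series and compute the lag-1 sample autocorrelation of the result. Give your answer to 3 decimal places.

First differences Δz: -2.1, -3.7, 4.7, 2.5, -8.4, -1.0, 6.1, -7.8, 3.2, 0.2
Mean of differences = -0.6300
Numerator Σ(Δz_t−Δz̄)(Δz_{t+1}−Δz̄) = -91.6389
Denominator Σ(Δz_t−Δz̄)² = 222.3610
r_1(Δz) = -91.6389 / 222.3610 = -0.412

-0.412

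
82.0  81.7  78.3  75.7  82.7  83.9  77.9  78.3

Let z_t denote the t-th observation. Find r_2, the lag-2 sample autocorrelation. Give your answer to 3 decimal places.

Mean z̄ = (82.0 + 81.7 + 78.3 + 75.7 + 82.7 + 83.9 + 77.9 + 78.3)/8 = 80.0625
Deviations from mean: 1.9375, 1.6375, -1.7625, -4.3625, 2.6375, 3.8375, -2.1625, -1.7625
Numerator Σ_{t=1}^{6}(z_t−z̄)(z_{t+2}−z̄) = -44.4153
Denominator Σ(z_t−z̄)² = 58.0388
r_2 = -44.4153 / 58.0388 = -0.765

-0.765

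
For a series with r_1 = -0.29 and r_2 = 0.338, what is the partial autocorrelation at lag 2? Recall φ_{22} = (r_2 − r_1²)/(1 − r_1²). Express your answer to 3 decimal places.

0.277

φ_{22} = (r_2 − r_1²) / (1 − r_1²)
r_1² = (-0.29)² = 0.0841
Numerator = 0.338 − 0.0841 = 0.2539; denominator = 1 − 0.0841 = 0.9159
φ_{22} = 0.2539 / 0.9159 = 0.277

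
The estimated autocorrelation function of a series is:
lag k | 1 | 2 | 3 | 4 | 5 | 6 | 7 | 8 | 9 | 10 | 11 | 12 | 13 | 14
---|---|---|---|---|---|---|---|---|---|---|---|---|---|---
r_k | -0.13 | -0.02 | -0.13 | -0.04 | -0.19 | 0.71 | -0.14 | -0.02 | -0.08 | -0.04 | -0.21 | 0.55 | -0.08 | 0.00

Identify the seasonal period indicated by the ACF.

6

The largest autocorrelation is r_6 = 0.71, with a weaker echo at lag 12 (0.55); the remaining lags stay at or below 0.00.
The dominant spike at lag 6 indicates a seasonal period of 6.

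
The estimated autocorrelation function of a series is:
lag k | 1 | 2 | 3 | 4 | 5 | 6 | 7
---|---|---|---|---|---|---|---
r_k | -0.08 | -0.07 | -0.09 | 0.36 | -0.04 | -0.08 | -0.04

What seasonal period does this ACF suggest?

The largest autocorrelation is r_4 = 0.36; the remaining lags stay at or below -0.04.
The dominant spike at lag 4 indicates a seasonal period of 4.

4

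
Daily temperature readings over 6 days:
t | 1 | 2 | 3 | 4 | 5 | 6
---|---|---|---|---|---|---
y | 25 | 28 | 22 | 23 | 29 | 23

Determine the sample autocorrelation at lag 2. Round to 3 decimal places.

-0.333

Mean ȳ = (25 + 28 + 22 + 23 + 29 + 23)/6 = 25.0000
Deviations from mean: 0.0000, 3.0000, -3.0000, -2.0000, 4.0000, -2.0000
Numerator Σ_{t=1}^{4}(y_t−ȳ)(y_{t+2}−ȳ) = -14.0000
Denominator Σ(y_t−ȳ)² = 42.0000
r_2 = -14.0000 / 42.0000 = -0.333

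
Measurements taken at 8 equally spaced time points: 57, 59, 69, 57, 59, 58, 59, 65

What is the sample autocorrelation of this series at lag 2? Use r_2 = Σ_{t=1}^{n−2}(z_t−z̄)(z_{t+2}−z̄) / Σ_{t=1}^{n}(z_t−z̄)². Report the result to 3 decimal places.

Mean z̄ = (57 + 59 + 69 + 57 + 59 + 58 + 59 + 65)/8 = 60.3750
Numerator Σ_{t=1}^{6}(z_t−z̄)(z_{t+2}−z̄) = -37.4063
Denominator Σ(z_t−z̄)² = 129.8750
r_2 = -37.4063 / 129.8750 = -0.288

-0.288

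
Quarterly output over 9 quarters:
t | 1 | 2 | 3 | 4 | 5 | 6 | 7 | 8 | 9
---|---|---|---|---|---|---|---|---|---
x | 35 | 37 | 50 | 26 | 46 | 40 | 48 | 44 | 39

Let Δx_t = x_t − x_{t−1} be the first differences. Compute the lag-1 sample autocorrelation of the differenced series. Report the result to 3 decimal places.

-0.737

First differences Δx: 2, 13, -24, 20, -6, 8, -4, -5
Mean of differences = 0.5000
Numerator Σ(Δx_t−Δx̄)(Δx_{t+1}−Δx̄) = -949.7500
Denominator Σ(Δx_t−Δx̄)² = 1288.0000
r_1(Δx) = -949.7500 / 1288.0000 = -0.737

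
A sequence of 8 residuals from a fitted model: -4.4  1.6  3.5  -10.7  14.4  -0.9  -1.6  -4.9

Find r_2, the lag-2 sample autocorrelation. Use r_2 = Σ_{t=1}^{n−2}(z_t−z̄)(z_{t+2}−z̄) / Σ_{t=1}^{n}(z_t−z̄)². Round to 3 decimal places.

0.029

Mean z̄ = (-4.4 + 1.6 + 3.5 − 10.7 + 14.4 − 0.9 − 1.6 − 4.9)/8 = -0.3750
Deviations from mean: -4.0250, 1.9750, 3.8750, -10.3250, 14.7750, -0.5250, -1.2250, -4.5250
Numerator Σ_{t=1}^{6}(z_t−z̄)(z_{t+2}−z̄) = 10.9613
Denominator Σ(z_t−z̄)² = 382.2750
r_2 = 10.9613 / 382.2750 = 0.029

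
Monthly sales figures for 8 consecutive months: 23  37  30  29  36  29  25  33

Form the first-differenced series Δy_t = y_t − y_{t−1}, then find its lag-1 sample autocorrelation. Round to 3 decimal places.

-0.332

First differences Δy: 14, -7, -1, 7, -7, -4, 8
Mean of differences = 1.4286
Numerator Σ(Δy_t−Δȳ)(Δy_{t+1}−Δȳ) = -135.8980
Denominator Σ(Δy_t−Δȳ)² = 409.7143
r_1(Δy) = -135.8980 / 409.7143 = -0.332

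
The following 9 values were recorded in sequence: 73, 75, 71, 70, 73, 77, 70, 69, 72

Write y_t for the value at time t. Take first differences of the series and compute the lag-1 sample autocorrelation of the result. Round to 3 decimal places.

First differences Δy: 2, -4, -1, 3, 4, -7, -1, 3
Mean of differences = -0.1250
Numerator Σ(Δy_t−Δȳ)(Δy_{t+1}−Δȳ) = -19.7656
Denominator Σ(Δy_t−Δȳ)² = 104.8750
r_1(Δy) = -19.7656 / 104.8750 = -0.188

-0.188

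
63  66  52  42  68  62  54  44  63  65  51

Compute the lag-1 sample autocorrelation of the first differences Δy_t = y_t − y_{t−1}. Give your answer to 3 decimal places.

First differences Δy: 3, -14, -10, 26, -6, -8, -10, 19, 2, -14
Mean of differences = -1.2000
Numerator Σ(Δy_t−Δȳ)(Δy_{t+1}−Δȳ) = -372.6400
Denominator Σ(Δy_t−Δȳ)² = 1727.6000
r_1(Δy) = -372.6400 / 1727.6000 = -0.216

-0.216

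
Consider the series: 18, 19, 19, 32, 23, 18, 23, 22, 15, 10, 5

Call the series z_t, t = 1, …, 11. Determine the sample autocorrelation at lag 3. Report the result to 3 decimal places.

-0.026

Mean z̄ = (18 + 19 + 19 + 32 + 23 + 18 + 23 + 22 + 15 + 10 + 5)/11 = 18.5455
Numerator Σ_{t=1}^{8}(z_t−z̄)(z_{t+3}−z̄) = -13.1653
Denominator Σ(z_t−z̄)² = 502.7273
r_3 = -13.1653 / 502.7273 = -0.026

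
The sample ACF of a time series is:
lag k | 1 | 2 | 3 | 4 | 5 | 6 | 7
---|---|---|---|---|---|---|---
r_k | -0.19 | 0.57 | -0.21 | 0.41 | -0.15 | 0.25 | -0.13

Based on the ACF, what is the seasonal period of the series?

The largest autocorrelation is r_2 = 0.57, with weaker echoes at lags 4 (0.41) and 6 (0.25); the remaining lags stay at or below -0.13.
The dominant spike at lag 2 indicates a seasonal period of 2.

2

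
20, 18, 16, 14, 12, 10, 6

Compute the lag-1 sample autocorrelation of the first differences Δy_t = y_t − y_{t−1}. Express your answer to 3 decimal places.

-0.033

First differences Δy: -2, -2, -2, -2, -2, -4
Mean of differences = -2.3333
Numerator Σ(Δy_t−Δȳ)(Δy_{t+1}−Δȳ) = -0.1111
Denominator Σ(Δy_t−Δȳ)² = 3.3333
r_1(Δy) = -0.1111 / 3.3333 = -0.033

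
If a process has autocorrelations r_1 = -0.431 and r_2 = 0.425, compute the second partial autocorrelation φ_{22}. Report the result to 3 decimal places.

0.294

φ_{22} = (r_2 − r_1²) / (1 − r_1²)
r_1² = (-0.431)² = 0.185761
Numerator = 0.425 − 0.1858 = 0.2392; denominator = 1 − 0.1858 = 0.8142
φ_{22} = 0.2392 / 0.8142 = 0.294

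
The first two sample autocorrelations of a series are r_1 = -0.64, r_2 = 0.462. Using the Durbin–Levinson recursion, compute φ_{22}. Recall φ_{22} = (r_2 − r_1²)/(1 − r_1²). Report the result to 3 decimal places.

φ_{22} = (r_2 − r_1²) / (1 − r_1²)
r_1² = (-0.64)² = 0.4096
Numerator = 0.462 − 0.4096 = 0.0524; denominator = 1 − 0.4096 = 0.5904
φ_{22} = 0.0524 / 0.5904 = 0.089

0.089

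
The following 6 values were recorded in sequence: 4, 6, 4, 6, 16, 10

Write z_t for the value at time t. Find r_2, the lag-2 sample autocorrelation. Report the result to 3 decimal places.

-0.170

Mean z̄ = (4 + 6 + 4 + 6 + 16 + 10)/6 = 7.6667
Deviations from mean: -3.6667, -1.6667, -3.6667, -1.6667, 8.3333, 2.3333
Numerator Σ_{t=1}^{4}(z_t−z̄)(z_{t+2}−z̄) = -18.2222
Denominator Σ(z_t−z̄)² = 107.3333
r_2 = -18.2222 / 107.3333 = -0.170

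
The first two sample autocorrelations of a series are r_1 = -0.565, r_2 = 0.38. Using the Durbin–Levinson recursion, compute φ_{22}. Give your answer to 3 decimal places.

φ_{22} = (r_2 − r_1²) / (1 − r_1²)
r_1² = (-0.565)² = 0.319225
Numerator = 0.38 − 0.3192 = 0.0608; denominator = 1 − 0.3192 = 0.6808
φ_{22} = 0.0608 / 0.6808 = 0.089

0.089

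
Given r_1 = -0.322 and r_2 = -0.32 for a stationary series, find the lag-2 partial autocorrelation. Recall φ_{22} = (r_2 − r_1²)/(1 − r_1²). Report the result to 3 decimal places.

-0.473

φ_{22} = (r_2 − r_1²) / (1 − r_1²)
r_1² = (-0.322)² = 0.103684
Numerator = -0.32 − 0.1037 = -0.4237; denominator = 1 − 0.1037 = 0.8963
φ_{22} = -0.4237 / 0.8963 = -0.473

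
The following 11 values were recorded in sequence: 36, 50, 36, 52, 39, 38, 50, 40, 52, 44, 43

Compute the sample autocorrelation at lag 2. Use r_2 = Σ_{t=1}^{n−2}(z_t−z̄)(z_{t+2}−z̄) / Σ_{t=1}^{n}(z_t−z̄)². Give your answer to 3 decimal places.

Mean z̄ = (36 + 50 + 36 + 52 + 39 + 38 + 50 + 40 + 52 + 44 + 43)/11 = 43.6364
Numerator Σ_{t=1}^{9}(z_t−z̄)(z_{t+2}−z̄) = 137.3719
Denominator Σ(z_t−z̄)² = 404.5455
r_2 = 137.3719 / 404.5455 = 0.340

0.340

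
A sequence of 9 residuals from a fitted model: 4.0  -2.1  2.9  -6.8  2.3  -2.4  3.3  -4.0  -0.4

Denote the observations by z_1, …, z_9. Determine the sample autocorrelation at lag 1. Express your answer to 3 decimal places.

-0.691

Mean z̄ = (4.0 − 2.1 + 2.9 − 6.8 + 2.3 − 2.4 + 3.3 − 4.0 − 0.4)/9 = -0.3556
Numerator Σ_{t=1}^{8}(z_t−z̄)(z_{t+1}−z̄) = -77.4342
Denominator Σ(z_t−z̄)² = 112.0222
r_1 = -77.4342 / 112.0222 = -0.691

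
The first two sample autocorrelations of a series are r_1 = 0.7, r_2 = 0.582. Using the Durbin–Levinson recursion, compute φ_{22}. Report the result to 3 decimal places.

0.180

φ_{22} = (r_2 − r_1²) / (1 − r_1²)
r_1² = (0.7)² = 0.49
Numerator = 0.582 − 0.4900 = 0.0920; denominator = 1 − 0.4900 = 0.5100
φ_{22} = 0.0920 / 0.5100 = 0.180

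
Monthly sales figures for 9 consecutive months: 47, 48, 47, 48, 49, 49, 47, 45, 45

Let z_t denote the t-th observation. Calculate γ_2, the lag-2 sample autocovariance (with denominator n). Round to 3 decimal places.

-0.246

Mean z̄ = (47 + 48 + 47 + 48 + 49 + 49 + 47 + 45 + 45)/9 = 47.2222
Σ_{t=1}^{7}(z_t−z̄)(z_{t+2}−z̄) = -2.2099
γ_2 = -2.2099 / 9 = -0.246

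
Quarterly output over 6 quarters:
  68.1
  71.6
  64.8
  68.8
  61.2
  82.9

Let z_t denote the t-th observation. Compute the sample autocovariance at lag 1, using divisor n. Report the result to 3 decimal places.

Mean z̄ = (68.1 + 71.6 + 64.8 + 68.8 + 61.2 + 82.9)/6 = 69.5667
Deviations: -1.4667, 2.0333, -4.7667, -0.7667, -8.3667, 13.3333
Σ_{t=1}^{5}(z_t−z̄)(z_{t+1}−z̄) = -114.1611
γ_1 = -114.1611 / 6 = -19.027

-19.027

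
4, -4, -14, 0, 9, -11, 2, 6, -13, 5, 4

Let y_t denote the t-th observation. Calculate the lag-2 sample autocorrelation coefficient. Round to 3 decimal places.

-0.455

Mean ȳ = (4 − 4 − 14 + 0 + 9 − 11 + 2 + 6 − 13 + 5 + 4)/11 = -1.0909
Numerator Σ_{t=1}^{9}(y_t−ȳ)(y_{t+2}−ȳ) = -303.2893
Denominator Σ(y_t−ȳ)² = 666.9091
r_2 = -303.2893 / 666.9091 = -0.455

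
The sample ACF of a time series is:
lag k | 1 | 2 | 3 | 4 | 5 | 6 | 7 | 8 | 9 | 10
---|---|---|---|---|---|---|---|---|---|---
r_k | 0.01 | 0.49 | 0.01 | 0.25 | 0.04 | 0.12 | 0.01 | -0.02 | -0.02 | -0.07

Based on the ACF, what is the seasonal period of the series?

The largest autocorrelation is r_2 = 0.49, with a weaker echo at lag 4 (0.25); the remaining lags stay at or below 0.12.
The dominant spike at lag 2 indicates a seasonal period of 2.

2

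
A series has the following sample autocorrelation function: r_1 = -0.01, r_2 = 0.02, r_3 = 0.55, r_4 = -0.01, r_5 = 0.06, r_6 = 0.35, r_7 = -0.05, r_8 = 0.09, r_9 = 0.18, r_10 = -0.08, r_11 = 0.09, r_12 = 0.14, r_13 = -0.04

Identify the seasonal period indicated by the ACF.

The largest autocorrelation is r_3 = 0.55, with weaker echoes at lags 6 (0.35) and 9 (0.18); the remaining lags stay at or below 0.14.
The dominant spike at lag 3 indicates a seasonal period of 3.

3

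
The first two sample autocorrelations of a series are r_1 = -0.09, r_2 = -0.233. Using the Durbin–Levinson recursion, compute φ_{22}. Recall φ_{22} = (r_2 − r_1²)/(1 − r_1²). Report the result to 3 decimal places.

-0.243

φ_{22} = (r_2 − r_1²) / (1 − r_1²)
r_1² = (-0.09)² = 0.0081
Numerator = -0.233 − 0.0081 = -0.2411; denominator = 1 − 0.0081 = 0.9919
φ_{22} = -0.2411 / 0.9919 = -0.243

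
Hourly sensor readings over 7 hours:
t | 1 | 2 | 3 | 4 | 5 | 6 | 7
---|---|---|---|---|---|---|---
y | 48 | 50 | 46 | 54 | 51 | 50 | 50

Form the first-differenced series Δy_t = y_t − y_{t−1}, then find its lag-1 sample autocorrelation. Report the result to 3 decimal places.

-0.655

First differences Δy: 2, -4, 8, -3, -1, 0
Mean of differences = 0.3333
Numerator Σ(Δy_t−Δȳ)(Δy_{t+1}−Δȳ) = -61.1111
Denominator Σ(Δy_t−Δȳ)² = 93.3333
r_1(Δy) = -61.1111 / 93.3333 = -0.655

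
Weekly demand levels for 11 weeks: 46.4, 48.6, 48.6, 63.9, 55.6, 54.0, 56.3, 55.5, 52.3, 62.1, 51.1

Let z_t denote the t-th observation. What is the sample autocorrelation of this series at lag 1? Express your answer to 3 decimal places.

-0.014

Mean z̄ = (46.4 + 48.6 + 48.6 + 63.9 + 55.6 + 54.0 + 56.3 + 55.5 + 52.3 + 62.1 + 51.1)/11 = 54.0364
Numerator Σ_{t=1}^{10}(z_t−z̄)(z_{t+1}−z̄) = -4.1777
Denominator Σ(z_t−z̄)² = 301.0855
r_1 = -4.1777 / 301.0855 = -0.014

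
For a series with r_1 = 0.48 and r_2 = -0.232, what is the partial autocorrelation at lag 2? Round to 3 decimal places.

φ_{22} = (r_2 − r_1²) / (1 − r_1²)
r_1² = (0.48)² = 0.2304
Numerator = -0.232 − 0.2304 = -0.4624; denominator = 1 − 0.2304 = 0.7696
φ_{22} = -0.4624 / 0.7696 = -0.601

-0.601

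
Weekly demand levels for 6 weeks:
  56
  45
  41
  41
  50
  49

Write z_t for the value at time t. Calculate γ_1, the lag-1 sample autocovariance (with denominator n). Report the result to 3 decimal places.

3.000

Mean z̄ = (56 + 45 + 41 + 41 + 50 + 49)/6 = 47.0000
Deviations: 9.0000, -2.0000, -6.0000, -6.0000, 3.0000, 2.0000
Σ_{t=1}^{5}(z_t−z̄)(z_{t+1}−z̄) = 18.0000
γ_1 = 18.0000 / 6 = 3.000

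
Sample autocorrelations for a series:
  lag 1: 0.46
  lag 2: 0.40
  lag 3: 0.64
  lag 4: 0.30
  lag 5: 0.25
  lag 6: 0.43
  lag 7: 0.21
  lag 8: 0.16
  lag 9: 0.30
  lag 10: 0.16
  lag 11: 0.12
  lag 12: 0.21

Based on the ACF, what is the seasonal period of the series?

3

The largest autocorrelation is r_3 = 0.64; the remaining lags stay at or below 0.46. The elevated value at lag 1 (0.46), dropping to 0.40 at lag 2, reflects decaying short-term dependence rather than seasonality.
The dominant spike at lag 3 indicates a seasonal period of 3.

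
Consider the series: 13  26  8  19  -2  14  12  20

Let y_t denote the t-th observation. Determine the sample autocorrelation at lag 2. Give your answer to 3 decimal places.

Mean ȳ = (13 + 26 + 8 + 19 − 2 + 14 + 12 + 20)/8 = 13.7500
Deviations from mean: -0.7500, 12.2500, -5.7500, 5.2500, -15.7500, 0.2500, -1.7500, 6.2500
Numerator Σ_{t=1}^{6}(y_t−ȳ)(y_{t+2}−ȳ) = 189.6250
Denominator Σ(y_t−ȳ)² = 501.5000
r_2 = 189.6250 / 501.5000 = 0.378

0.378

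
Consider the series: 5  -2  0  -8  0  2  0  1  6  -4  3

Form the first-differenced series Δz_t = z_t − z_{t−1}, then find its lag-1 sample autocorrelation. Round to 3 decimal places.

-0.549

First differences Δz: -7, 2, -8, 8, 2, -2, 1, 5, -10, 7
Mean of differences = -0.2000
Numerator Σ(Δz_t−Δz̄)(Δz_{t+1}−Δz̄) = -199.4400
Denominator Σ(Δz_t−Δz̄)² = 363.6000
r_1(Δz) = -199.4400 / 363.6000 = -0.549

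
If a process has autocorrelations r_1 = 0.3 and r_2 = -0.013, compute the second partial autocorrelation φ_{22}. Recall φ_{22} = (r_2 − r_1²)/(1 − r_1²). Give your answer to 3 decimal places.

-0.113

φ_{22} = (r_2 − r_1²) / (1 − r_1²)
r_1² = (0.3)² = 0.09
Numerator = -0.013 − 0.0900 = -0.1030; denominator = 1 − 0.0900 = 0.9100
φ_{22} = -0.1030 / 0.9100 = -0.113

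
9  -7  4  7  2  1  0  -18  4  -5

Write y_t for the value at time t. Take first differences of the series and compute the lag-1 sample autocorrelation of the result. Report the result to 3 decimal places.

First differences Δy: -16, 11, 3, -5, -1, -1, -18, 22, -9
Mean of differences = -1.5556
Numerator Σ(Δy_t−Δȳ)(Δy_{t+1}−Δȳ) = -713.3086
Denominator Σ(Δy_t−Δȳ)² = 1280.2222
r_1(Δy) = -713.3086 / 1280.2222 = -0.557

-0.557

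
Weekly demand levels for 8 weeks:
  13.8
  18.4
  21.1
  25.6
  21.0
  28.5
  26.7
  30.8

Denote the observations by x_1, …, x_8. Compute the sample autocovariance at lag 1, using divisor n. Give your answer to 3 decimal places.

Mean x̄ = (13.8 + 18.4 + 21.1 + 25.6 + 21.0 + 28.5 + 26.7 + 30.8)/8 = 23.2375
Deviations: -9.4375, -4.8375, -2.1375, 2.3625, -2.2375, 5.2625, 3.4625, 7.5625
Σ_{t=1}^{7}(x_t−x̄)(x_{t+1}−x̄) = 78.2898
γ_1 = 78.2898 / 8 = 9.786

9.786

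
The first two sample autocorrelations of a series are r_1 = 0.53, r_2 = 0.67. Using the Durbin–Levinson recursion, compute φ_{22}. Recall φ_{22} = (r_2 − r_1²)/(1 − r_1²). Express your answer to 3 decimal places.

0.541

φ_{22} = (r_2 − r_1²) / (1 − r_1²)
r_1² = (0.53)² = 0.2809
Numerator = 0.67 − 0.2809 = 0.3891; denominator = 1 − 0.2809 = 0.7191
φ_{22} = 0.3891 / 0.7191 = 0.541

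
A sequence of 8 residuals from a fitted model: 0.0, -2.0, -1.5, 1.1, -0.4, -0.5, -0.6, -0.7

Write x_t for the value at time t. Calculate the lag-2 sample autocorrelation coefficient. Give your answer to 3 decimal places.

-0.489

Mean x̄ = (0.0 − 2.0 − 1.5 + 1.1 − 0.4 − 0.5 − 0.6 − 0.7)/8 = -0.5750
Deviations from mean: 0.5750, -1.4250, -0.9250, 1.6750, 0.1750, 0.0750, -0.0250, -0.1250
Numerator Σ_{t=1}^{6}(x_t−x̄)(x_{t+2}−x̄) = -2.9688
Denominator Σ(x_t−x̄)² = 6.0750
r_2 = -2.9688 / 6.0750 = -0.489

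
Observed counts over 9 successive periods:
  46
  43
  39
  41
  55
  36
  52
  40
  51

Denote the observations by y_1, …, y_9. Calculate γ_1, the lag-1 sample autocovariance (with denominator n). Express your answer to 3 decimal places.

-25.117

Mean ȳ = (46 + 43 + 39 + 41 + 55 + 36 + 52 + 40 + 51)/9 = 44.7778
Σ_{t=1}^{8}(y_t−ȳ)(y_{t+1}−ȳ) = -226.0494
γ_1 = -226.0494 / 9 = -25.117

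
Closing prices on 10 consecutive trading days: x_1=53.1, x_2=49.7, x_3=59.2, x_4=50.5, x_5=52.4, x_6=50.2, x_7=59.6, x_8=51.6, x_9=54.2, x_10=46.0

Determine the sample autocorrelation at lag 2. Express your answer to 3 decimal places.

Mean x̄ = (53.1 + 49.7 + 59.2 + 50.5 + 52.4 + 50.2 + 59.6 + 51.6 + 54.2 + 46.0)/10 = 52.6500
Numerator Σ_{t=1}^{8}(x_t−x̄)(x_{t+2}−x̄) = 31.5100
Denominator Σ(x_t−x̄)² = 158.5250
r_2 = 31.5100 / 158.5250 = 0.199

0.199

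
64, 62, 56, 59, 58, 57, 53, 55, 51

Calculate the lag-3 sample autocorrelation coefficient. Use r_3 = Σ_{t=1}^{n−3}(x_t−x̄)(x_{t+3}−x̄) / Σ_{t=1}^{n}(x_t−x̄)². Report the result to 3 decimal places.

0.060

Mean x̄ = (64 + 62 + 56 + 59 + 58 + 57 + 53 + 55 + 51)/9 = 57.2222
Σ(x_t−x̄)(x_{t+3}−x̄) = (12.0494) + (3.7160) + (0.2716) + (-7.5062) + (-1.7284) + (1.3827) = 8.1852
Denominator Σ(x_t−x̄)² = 135.5556
r_3 = 8.1852 / 135.5556 = 0.060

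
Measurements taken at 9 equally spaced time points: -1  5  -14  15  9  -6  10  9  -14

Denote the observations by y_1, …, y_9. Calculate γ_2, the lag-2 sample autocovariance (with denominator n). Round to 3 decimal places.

Mean ȳ = (-1 + 5 − 14 + 15 + 9 − 6 + 10 + 9 − 14)/9 = 1.4444
Σ_{t=1}^{7}(y_t−ȳ)(y_{t+2}−ȳ) = -255.3951
γ_2 = -255.3951 / 9 = -28.377

-28.377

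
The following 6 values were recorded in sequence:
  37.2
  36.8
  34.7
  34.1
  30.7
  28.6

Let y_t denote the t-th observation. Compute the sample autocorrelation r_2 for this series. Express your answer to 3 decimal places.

Mean ȳ = (37.2 + 36.8 + 34.7 + 34.1 + 30.7 + 28.6)/6 = 33.6833
Numerator Σ_{t=1}^{4}(y_t−ȳ)(y_{t+2}−ȳ) = -0.2772
Denominator Σ(y_t−ȳ)² = 58.0283
r_2 = -0.2772 / 58.0283 = -0.005

-0.005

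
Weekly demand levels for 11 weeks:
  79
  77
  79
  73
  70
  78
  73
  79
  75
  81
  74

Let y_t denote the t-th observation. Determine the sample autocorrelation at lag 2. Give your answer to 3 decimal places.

0.232

Mean ȳ = (79 + 77 + 79 + 73 + 70 + 78 + 73 + 79 + 75 + 81 + 74)/11 = 76.1818
Numerator Σ_{t=1}^{9}(y_t−ȳ)(y_{t+2}−ȳ) = 26.8430
Denominator Σ(y_t−ȳ)² = 115.6364
r_2 = 26.8430 / 115.6364 = 0.232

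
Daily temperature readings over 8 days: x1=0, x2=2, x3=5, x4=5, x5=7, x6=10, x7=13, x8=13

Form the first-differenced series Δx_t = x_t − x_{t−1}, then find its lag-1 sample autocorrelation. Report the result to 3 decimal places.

-0.265

First differences Δx: 2, 3, 0, 2, 3, 3, 0
Mean of differences = 1.8571
Numerator Σ(Δx_t−Δx̄)(Δx_{t+1}−Δx̄) = -2.8776
Denominator Σ(Δx_t−Δx̄)² = 10.8571
r_1(Δx) = -2.8776 / 10.8571 = -0.265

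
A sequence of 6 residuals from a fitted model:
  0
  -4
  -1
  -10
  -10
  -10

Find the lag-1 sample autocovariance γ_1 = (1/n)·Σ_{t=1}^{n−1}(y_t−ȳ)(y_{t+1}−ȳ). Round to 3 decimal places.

Mean ȳ = (0 − 4 − 1 − 10 − 10 − 10)/6 = -5.8333
Deviations: 5.8333, 1.8333, 4.8333, -4.1667, -4.1667, -4.1667
Σ_{t=1}^{5}(y_t−ȳ)(y_{t+1}−ȳ) = 34.1389
γ_1 = 34.1389 / 6 = 5.690

5.690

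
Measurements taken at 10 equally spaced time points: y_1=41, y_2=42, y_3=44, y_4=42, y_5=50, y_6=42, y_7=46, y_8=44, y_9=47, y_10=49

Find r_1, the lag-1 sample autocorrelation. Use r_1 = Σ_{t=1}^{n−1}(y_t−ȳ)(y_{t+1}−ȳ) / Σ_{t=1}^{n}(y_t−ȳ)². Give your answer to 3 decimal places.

-0.122

Mean ȳ = (41 + 42 + 44 + 42 + 50 + 42 + 46 + 44 + 47 + 49)/10 = 44.7000
Numerator Σ_{t=1}^{9}(y_t−ȳ)(y_{t+1}−ȳ) = -10.9900
Denominator Σ(y_t−ȳ)² = 90.1000
r_1 = -10.9900 / 90.1000 = -0.122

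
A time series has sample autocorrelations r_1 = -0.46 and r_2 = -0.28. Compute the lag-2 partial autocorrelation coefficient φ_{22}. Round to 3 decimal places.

-0.624

φ_{22} = (r_2 − r_1²) / (1 − r_1²)
r_1² = (-0.46)² = 0.2116
Numerator = -0.28 − 0.2116 = -0.4916; denominator = 1 − 0.2116 = 0.7884
φ_{22} = -0.4916 / 0.7884 = -0.624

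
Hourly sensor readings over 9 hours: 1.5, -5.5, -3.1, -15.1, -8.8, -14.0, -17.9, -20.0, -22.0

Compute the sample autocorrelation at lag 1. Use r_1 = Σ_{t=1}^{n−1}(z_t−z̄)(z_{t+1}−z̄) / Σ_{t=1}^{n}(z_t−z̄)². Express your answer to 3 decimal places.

0.458

Mean z̄ = (1.5 − 5.5 − 3.1 − 15.1 − 8.8 − 14.0 − 17.9 − 20.0 − 22.0)/9 = -11.6556
Numerator Σ_{t=1}^{8}(z_t−z̄)(z_{t+1}−z̄) = 240.7091
Denominator Σ(z_t−z̄)² = 525.3022
r_1 = 240.7091 / 525.3022 = 0.458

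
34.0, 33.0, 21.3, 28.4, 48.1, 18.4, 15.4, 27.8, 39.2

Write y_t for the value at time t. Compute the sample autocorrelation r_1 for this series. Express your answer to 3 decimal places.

-0.077

Mean ȳ = (34.0 + 33.0 + 21.3 + 28.4 + 48.1 + 18.4 + 15.4 + 27.8 + 39.2)/9 = 29.5111
Numerator Σ_{t=1}^{8}(y_t−ȳ)(y_{t+1}−ȳ) = -66.7035
Denominator Σ(y_t−ȳ)² = 865.9089
r_1 = -66.7035 / 865.9089 = -0.077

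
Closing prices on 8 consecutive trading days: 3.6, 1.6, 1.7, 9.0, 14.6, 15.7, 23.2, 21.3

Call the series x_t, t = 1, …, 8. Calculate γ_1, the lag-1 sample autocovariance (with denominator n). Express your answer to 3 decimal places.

46.032

Mean x̄ = (3.6 + 1.6 + 1.7 + 9.0 + 14.6 + 15.7 + 23.2 + 21.3)/8 = 11.3375
Σ_{t=1}^{7}(x_t−x̄)(x_{t+1}−x̄) = 368.2536
γ_1 = 368.2536 / 8 = 46.032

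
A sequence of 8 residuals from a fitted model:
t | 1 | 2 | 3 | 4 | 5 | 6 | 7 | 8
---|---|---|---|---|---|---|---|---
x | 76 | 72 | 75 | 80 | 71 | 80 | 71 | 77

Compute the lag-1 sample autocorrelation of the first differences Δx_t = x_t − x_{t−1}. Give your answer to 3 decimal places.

-0.784

First differences Δx: -4, 3, 5, -9, 9, -9, 6
Mean of differences = 0.1429
Numerator Σ(Δx_t−Δx̄)(Δx_{t+1}−Δx̄) = -257.8776
Denominator Σ(Δx_t−Δx̄)² = 328.8571
r_1(Δx) = -257.8776 / 328.8571 = -0.784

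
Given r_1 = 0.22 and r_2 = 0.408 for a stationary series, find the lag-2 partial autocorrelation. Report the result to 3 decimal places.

φ_{22} = (r_2 − r_1²) / (1 − r_1²)
r_1² = (0.22)² = 0.0484
Numerator = 0.408 − 0.0484 = 0.3596; denominator = 1 − 0.0484 = 0.9516
φ_{22} = 0.3596 / 0.9516 = 0.378

0.378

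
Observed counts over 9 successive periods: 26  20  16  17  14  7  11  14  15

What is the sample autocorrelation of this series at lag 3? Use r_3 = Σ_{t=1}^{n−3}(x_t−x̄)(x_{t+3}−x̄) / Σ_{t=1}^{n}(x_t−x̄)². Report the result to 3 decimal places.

Mean x̄ = (26 + 20 + 16 + 17 + 14 + 7 + 11 + 14 + 15)/9 = 15.5556
Σ(x_t−x̄)(x_{t+3}−x̄) = (15.0864) + (-6.9136) + (-3.8025) + (-6.5802) + (2.4198) + (4.7531) = 4.9630
Denominator Σ(x_t−x̄)² = 230.2222
r_3 = 4.9630 / 230.2222 = 0.022

0.022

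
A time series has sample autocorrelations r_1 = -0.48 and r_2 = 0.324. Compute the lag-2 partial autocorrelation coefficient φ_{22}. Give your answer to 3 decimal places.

0.122

φ_{22} = (r_2 − r_1²) / (1 − r_1²)
r_1² = (-0.48)² = 0.2304
Numerator = 0.324 − 0.2304 = 0.0936; denominator = 1 − 0.2304 = 0.7696
φ_{22} = 0.0936 / 0.7696 = 0.122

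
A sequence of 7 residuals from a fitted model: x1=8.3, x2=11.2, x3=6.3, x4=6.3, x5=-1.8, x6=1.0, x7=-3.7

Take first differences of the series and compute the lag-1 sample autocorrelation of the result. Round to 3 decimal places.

-0.716

First differences Δx: 2.9, -4.9, 0.0, -8.1, 2.8, -4.7
Mean of differences = -2.0000
Numerator Σ(Δx_t−Δx̄)(Δx_{t+1}−Δx̄) = -74.4500
Denominator Σ(Δx_t−Δx̄)² = 103.9600
r_1(Δx) = -74.4500 / 103.9600 = -0.716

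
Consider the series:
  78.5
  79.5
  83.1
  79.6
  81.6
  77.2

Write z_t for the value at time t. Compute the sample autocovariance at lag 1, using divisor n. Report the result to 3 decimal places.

Mean z̄ = (78.5 + 79.5 + 83.1 + 79.6 + 81.6 + 77.2)/6 = 79.9167
Deviations: -1.4167, -0.4167, 3.1833, -0.3167, 1.6833, -2.7167
Σ_{t=1}^{5}(z_t−z̄)(z_{t+1}−z̄) = -6.8503
γ_1 = -6.8503 / 6 = -1.142

-1.142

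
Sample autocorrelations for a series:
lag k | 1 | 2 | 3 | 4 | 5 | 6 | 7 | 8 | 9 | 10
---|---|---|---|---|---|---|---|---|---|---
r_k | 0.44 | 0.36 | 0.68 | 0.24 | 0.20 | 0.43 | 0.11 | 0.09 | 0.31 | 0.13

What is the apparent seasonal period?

3

The largest autocorrelation is r_3 = 0.68; the remaining lags stay at or below 0.44. The elevated value at lag 1 (0.44), dropping to 0.36 at lag 2, reflects decaying short-term dependence rather than seasonality.
The dominant spike at lag 3 indicates a seasonal period of 3.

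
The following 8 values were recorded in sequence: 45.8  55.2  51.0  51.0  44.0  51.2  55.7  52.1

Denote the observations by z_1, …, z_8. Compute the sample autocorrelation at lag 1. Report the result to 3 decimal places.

Mean z̄ = (45.8 + 55.2 + 51.0 + 51.0 + 44.0 + 51.2 + 55.7 + 52.1)/8 = 50.7500
Deviations from mean: -4.9500, 4.4500, 0.2500, 0.2500, -6.7500, 0.4500, 4.9500, 1.3500
Σ(z_t−z̄)(z_{t+1}−z̄) = (-22.0275) + (1.1125) + (0.0625) + (-1.6875) + (-3.0375) + (2.2275) + (6.6825) = -16.6675
Denominator Σ(z_t−z̄)² = 116.5200
r_1 = -16.6675 / 116.5200 = -0.143

-0.143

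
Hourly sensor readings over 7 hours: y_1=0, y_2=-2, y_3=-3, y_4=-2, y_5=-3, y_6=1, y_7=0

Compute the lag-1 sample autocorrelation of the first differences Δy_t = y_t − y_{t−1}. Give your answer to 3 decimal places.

-0.333

First differences Δy: -2, -1, 1, -1, 4, -1
Mean of differences = 0.0000
Numerator Σ(Δy_t−Δȳ)(Δy_{t+1}−Δȳ) = -8.0000
Denominator Σ(Δy_t−Δȳ)² = 24.0000
r_1(Δy) = -8.0000 / 24.0000 = -0.333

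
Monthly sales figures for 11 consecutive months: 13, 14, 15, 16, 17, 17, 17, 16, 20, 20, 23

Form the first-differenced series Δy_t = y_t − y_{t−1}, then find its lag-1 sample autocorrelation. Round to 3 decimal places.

First differences Δy: 1, 1, 1, 1, 0, 0, -1, 4, 0, 3
Mean of differences = 1.0000
Numerator Σ(Δy_t−Δȳ)(Δy_{t+1}−Δȳ) = -8.0000
Denominator Σ(Δy_t−Δȳ)² = 20.0000
r_1(Δy) = -8.0000 / 20.0000 = -0.400

-0.400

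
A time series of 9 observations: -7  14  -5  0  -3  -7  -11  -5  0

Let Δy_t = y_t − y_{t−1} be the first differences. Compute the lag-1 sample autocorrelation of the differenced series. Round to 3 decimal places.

-0.498

First differences Δy: 21, -19, 5, -3, -4, -4, 6, 5
Mean of differences = 0.8750
Numerator Σ(Δy_t−Δȳ)(Δy_{t+1}−Δȳ) = -459.1406
Denominator Σ(Δy_t−Δȳ)² = 922.8750
r_1(Δy) = -459.1406 / 922.8750 = -0.498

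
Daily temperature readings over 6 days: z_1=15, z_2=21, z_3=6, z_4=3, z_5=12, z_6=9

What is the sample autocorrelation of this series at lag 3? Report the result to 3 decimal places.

-0.057

Mean z̄ = (15 + 21 + 6 + 3 + 12 + 9)/6 = 11.0000
Numerator Σ_{t=1}^{3}(z_t−z̄)(z_{t+3}−z̄) = -12.0000
Denominator Σ(z_t−z̄)² = 210.0000
r_3 = -12.0000 / 210.0000 = -0.057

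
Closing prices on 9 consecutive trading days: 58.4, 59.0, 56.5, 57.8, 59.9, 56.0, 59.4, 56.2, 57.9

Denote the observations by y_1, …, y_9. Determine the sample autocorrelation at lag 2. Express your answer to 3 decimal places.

0.174

Mean ȳ = (58.4 + 59.0 + 56.5 + 57.8 + 59.9 + 56.0 + 59.4 + 56.2 + 57.9)/9 = 57.9000
Σ(y_t−ȳ)(y_{t+2}−ȳ) = (-0.7000) + (-0.1100) + (-2.8000) + (0.1900) + (3.0000) + (3.2300) + (0.0000) = 2.8100
Denominator Σ(y_t−ȳ)² = 16.1800
r_2 = 2.8100 / 16.1800 = 0.174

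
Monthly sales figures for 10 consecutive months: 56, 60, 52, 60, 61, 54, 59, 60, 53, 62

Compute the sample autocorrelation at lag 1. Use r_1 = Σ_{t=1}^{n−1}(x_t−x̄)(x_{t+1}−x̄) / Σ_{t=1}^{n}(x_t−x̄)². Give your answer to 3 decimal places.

Mean x̄ = (56 + 60 + 52 + 60 + 61 + 54 + 59 + 60 + 53 + 62)/10 = 57.7000
Numerator Σ_{t=1}^{9}(x_t−x̄)(x_{t+1}−x̄) = -67.5900
Denominator Σ(x_t−x̄)² = 118.1000
r_1 = -67.5900 / 118.1000 = -0.572

-0.572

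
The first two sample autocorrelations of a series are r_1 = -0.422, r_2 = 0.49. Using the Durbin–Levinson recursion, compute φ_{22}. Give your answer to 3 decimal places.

φ_{22} = (r_2 − r_1²) / (1 − r_1²)
r_1² = (-0.422)² = 0.178084
Numerator = 0.49 − 0.1781 = 0.3119; denominator = 1 − 0.1781 = 0.8219
φ_{22} = 0.3119 / 0.8219 = 0.379

0.379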